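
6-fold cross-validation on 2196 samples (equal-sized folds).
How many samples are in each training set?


Each validation fold has 2196/6 = 366 samples. Training set = 2196 - 366 = 1830.

1830


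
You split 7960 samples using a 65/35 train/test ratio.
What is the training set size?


Test set = 7960 * 35% = 2786. Training set = 7960 - 2786 = 5174.

5174


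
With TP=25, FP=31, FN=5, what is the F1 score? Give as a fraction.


Precision = 25/56 = 25/56. Recall = 25/30 = 5/6. F1 = 2*P*R/(P+R) = 25/43.

25/43


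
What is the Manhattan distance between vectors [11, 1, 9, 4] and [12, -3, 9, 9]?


d = sum of absolute differences: |11-12|=1 + |1--3|=4 + |9-9|=0 + |4-9|=5 = 10.

10


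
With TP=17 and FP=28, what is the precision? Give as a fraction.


Precision = TP / (TP + FP) = 17 / 45 = 17/45.

17/45


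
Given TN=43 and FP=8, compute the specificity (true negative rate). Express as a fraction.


Specificity = TN / (TN + FP) = 43 / 51 = 43/51.

43/51


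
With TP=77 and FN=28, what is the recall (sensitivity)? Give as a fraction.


Recall = TP / (TP + FN) = 77 / 105 = 11/15.

11/15


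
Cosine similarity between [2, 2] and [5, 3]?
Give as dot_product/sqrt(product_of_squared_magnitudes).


dot = 16. |a|^2 = 8, |b|^2 = 34. cos = 16/sqrt(272).

16/sqrt(272)


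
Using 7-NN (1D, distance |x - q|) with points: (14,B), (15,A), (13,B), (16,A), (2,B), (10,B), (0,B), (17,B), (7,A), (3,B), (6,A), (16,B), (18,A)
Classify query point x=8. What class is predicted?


Distances: |14-8|=6, |15-8|=7, |13-8|=5, |16-8|=8, |2-8|=6, |10-8|=2, |0-8|=8, |17-8|=9, |7-8|=1, |3-8|=5, |6-8|=2, |16-8|=8, |18-8|=10. 7 nearest: (7,A), (6,A), (10,B), (13,B), (3,B), (14,B), (2,B). Counts: {'A': 2, 'B': 5}. Majority class: B.

B


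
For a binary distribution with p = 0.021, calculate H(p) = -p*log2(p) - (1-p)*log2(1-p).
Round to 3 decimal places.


H = -0.021*log2(0.021) - 0.979*log2(0.979) = 0.147.

0.147


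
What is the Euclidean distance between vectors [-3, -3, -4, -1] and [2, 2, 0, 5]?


d = sqrt(sum of squared differences). (-3-2)^2=25, (-3-2)^2=25, (-4-0)^2=16, (-1-5)^2=36. Sum = 102.

sqrt(102)


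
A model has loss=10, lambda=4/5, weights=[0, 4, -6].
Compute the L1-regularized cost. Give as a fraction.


L1 norm = sum(|w|) = 10. J = 10 + 4/5 * 10 = 18.

18


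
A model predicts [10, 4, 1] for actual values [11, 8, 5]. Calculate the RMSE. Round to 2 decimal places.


MSE = 11.0000. RMSE = sqrt(11.0000) = 3.32.

3.32


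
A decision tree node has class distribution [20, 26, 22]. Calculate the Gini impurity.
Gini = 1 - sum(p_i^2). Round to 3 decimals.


Total = 68. Proportions: 20/68, 26/68, 22/68. sum(p_i^2) = 0.3374. Gini = 1 - 0.3374 = 0.6626, which rounds to 0.663.

0.663


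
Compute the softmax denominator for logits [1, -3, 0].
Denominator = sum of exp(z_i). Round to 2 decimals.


Denom = e^1=2.7183 + e^-3=0.0498 + e^0=1.0000. Sum = 3.7681, which rounds to 3.77.

3.77


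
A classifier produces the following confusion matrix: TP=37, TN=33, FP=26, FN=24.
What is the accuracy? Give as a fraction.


Accuracy = (TP + TN) / (TP + TN + FP + FN) = (37 + 33) / 120 = 7/12.

7/12


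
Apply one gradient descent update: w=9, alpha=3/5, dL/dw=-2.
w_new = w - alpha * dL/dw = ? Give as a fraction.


w_new = 9 - 3/5 * -2 = 9 - -6/5 = 51/5.

51/5


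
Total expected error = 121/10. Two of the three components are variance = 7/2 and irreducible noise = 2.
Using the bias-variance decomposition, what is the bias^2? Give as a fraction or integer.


Total error = bias^2 + variance + irreducible noise. So bias^2 = 121/10 - 7/2 - 2 = 33/5.

33/5


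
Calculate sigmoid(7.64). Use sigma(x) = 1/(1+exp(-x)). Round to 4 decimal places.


sigma(7.64) = 1/(1+e^(-7.64)) = 1/(1+0.000481) = 1/1.000481 = 0.9995.

0.9995


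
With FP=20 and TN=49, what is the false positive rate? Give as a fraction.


FPR = FP / (FP + TN) = 20 / 69 = 20/69.

20/69


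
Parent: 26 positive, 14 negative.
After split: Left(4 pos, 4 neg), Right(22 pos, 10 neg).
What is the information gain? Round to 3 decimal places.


H(parent) = 0.9341. H(left) = 1.0000, H(right) = 0.8960. Weighted = (8/40)*1.0000 + (32/40)*0.8960 = 0.9168. IG = 0.9341 - 0.9168 = 0.0173, which rounds to 0.017.

0.017


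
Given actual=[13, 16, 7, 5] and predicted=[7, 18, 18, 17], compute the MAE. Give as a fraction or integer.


MAE = (1/4) * (|13-7|=6 + |16-18|=2 + |7-18|=11 + |5-17|=12). Sum = 31. MAE = 31/4.

31/4


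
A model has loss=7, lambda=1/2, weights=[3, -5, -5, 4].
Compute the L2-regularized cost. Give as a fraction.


L2 sq norm = sum(w^2) = 75. J = 7 + 1/2 * 75 = 89/2.

89/2


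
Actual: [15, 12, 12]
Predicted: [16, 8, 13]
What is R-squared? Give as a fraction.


Mean(y) = 13. SS_res = 18. SS_tot = 6. R^2 = 1 - 18/(6) = -2.

-2


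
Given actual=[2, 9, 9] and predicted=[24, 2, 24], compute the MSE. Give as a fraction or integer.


MSE = (1/3) * ((2-24)^2=484 + (9-2)^2=49 + (9-24)^2=225). Sum = 758. MSE = 758/3.

758/3


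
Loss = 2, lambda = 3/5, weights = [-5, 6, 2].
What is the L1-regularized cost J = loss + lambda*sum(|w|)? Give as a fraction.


L1 norm = sum(|w|) = 13. J = 2 + 3/5 * 13 = 49/5.

49/5


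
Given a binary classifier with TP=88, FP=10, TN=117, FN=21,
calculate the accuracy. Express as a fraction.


Accuracy = (TP + TN) / (TP + TN + FP + FN) = (88 + 117) / 236 = 205/236.

205/236


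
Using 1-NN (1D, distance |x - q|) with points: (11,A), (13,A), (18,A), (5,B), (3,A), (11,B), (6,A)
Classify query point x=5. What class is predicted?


Distances: |11-5|=6, |13-5|=8, |18-5|=13, |5-5|=0, |3-5|=2, |11-5|=6, |6-5|=1. 1 nearest: (5,B). Counts: {'B': 1}. Majority class: B.

B


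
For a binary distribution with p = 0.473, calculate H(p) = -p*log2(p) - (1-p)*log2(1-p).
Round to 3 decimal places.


H = -0.473*log2(0.473) - 0.527*log2(0.527) = 0.998.

0.998


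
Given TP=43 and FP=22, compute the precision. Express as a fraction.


Precision = TP / (TP + FP) = 43 / 65 = 43/65.

43/65


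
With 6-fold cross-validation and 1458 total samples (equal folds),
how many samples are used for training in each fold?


Each validation fold has 1458/6 = 243 samples. Training set = 1458 - 243 = 1215.

1215


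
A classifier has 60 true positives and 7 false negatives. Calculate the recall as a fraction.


Recall = TP / (TP + FN) = 60 / 67 = 60/67.

60/67


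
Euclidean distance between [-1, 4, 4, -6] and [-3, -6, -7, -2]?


d = sqrt(sum of squared differences). (-1--3)^2=4, (4--6)^2=100, (4--7)^2=121, (-6--2)^2=16. Sum = 241.

sqrt(241)


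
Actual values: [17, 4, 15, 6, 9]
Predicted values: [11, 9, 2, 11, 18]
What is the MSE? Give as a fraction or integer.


MSE = (1/5) * ((17-11)^2=36 + (4-9)^2=25 + (15-2)^2=169 + (6-11)^2=25 + (9-18)^2=81). Sum = 336. MSE = 336/5.

336/5


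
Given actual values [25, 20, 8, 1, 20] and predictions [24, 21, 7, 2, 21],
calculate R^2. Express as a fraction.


Mean(y) = 74/5. SS_res = 5. SS_tot = 1974/5. R^2 = 1 - 5/(1974/5) = 1949/1974.

1949/1974


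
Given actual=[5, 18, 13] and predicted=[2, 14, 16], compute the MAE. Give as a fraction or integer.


MAE = (1/3) * (|5-2|=3 + |18-14|=4 + |13-16|=3). Sum = 10. MAE = 10/3.

10/3


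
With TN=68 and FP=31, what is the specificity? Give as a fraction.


Specificity = TN / (TN + FP) = 68 / 99 = 68/99.

68/99


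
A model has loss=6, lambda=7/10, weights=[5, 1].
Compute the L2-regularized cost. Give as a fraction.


L2 sq norm = sum(w^2) = 26. J = 6 + 7/10 * 26 = 121/5.

121/5


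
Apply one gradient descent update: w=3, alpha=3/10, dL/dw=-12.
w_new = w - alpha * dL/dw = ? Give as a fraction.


w_new = 3 - 3/10 * -12 = 3 - -18/5 = 33/5.

33/5


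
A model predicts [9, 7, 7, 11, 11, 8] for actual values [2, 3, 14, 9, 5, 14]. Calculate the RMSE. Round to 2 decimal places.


MSE = 31.6667. RMSE = sqrt(31.6667) = 5.63.

5.63


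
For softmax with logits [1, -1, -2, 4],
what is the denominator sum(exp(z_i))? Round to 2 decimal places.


Denom = e^1=2.7183 + e^-1=0.3679 + e^-2=0.1353 + e^4=54.5982. Sum = 57.8197, which rounds to 57.82.

57.82


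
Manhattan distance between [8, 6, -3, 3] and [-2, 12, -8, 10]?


d = sum of absolute differences: |8--2|=10 + |6-12|=6 + |-3--8|=5 + |3-10|=7 = 28.

28


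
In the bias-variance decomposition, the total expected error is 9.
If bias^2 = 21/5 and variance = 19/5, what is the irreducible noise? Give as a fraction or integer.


Total error = bias^2 + variance + irreducible noise. So irreducible noise = 9 - 21/5 - 19/5 = 1.

1


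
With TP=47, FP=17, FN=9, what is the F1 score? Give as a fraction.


Precision = 47/64 = 47/64. Recall = 47/56 = 47/56. F1 = 2*P*R/(P+R) = 47/60.

47/60


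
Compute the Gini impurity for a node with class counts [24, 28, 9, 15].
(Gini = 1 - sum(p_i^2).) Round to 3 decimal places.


Total = 76. Proportions: 24/76, 28/76, 9/76, 15/76. sum(p_i^2) = 0.2884. Gini = 1 - 0.2884 = 0.7116, which rounds to 0.712.

0.712


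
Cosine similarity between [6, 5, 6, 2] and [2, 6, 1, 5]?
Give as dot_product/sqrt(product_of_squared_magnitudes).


dot = 58. |a|^2 = 101, |b|^2 = 66. cos = 58/sqrt(6666).

58/sqrt(6666)


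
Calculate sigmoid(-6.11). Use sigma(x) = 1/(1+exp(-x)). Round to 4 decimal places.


sigma(-6.11) = 1/(1+e^(6.11)) = 1/(1+450.338715) = 1/451.338715 = 0.0022.

0.0022


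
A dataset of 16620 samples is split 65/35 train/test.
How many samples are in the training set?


Test set = 16620 * 35% = 5817. Training set = 16620 - 5817 = 10803.

10803


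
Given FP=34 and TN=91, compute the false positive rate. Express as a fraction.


FPR = FP / (FP + TN) = 34 / 125 = 34/125.

34/125


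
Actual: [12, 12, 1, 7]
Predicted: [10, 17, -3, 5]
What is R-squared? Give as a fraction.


Mean(y) = 8. SS_res = 49. SS_tot = 82. R^2 = 1 - 49/(82) = 33/82.

33/82


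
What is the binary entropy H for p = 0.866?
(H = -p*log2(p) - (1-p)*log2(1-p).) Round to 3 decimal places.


H = -0.866*log2(0.866) - 0.134*log2(0.134) = 0.568.

0.568


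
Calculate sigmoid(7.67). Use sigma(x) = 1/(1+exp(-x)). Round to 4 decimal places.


sigma(7.67) = 1/(1+e^(-7.67)) = 1/(1+0.000467) = 1/1.000467 = 0.9995.

0.9995


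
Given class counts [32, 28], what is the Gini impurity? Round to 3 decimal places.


Total = 60. Proportions: 32/60, 28/60. sum(p_i^2) = 0.5022. Gini = 1 - 0.5022 = 0.4978, which rounds to 0.498.

0.498


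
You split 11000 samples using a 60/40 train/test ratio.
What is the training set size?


Test set = 11000 * 40% = 4400. Training set = 11000 - 4400 = 6600.

6600


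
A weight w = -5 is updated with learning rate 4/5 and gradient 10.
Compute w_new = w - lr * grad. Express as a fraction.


w_new = -5 - 4/5 * 10 = -5 - 8 = -13.

-13


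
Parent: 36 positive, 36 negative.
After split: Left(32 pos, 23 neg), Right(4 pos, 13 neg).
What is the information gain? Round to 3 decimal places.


H(parent) = 1.0000. H(left) = 0.9806, H(right) = 0.7871. Weighted = (55/72)*0.9806 + (17/72)*0.7871 = 0.9349. IG = 1.0000 - 0.9349 = 0.0651, which rounds to 0.065.

0.065


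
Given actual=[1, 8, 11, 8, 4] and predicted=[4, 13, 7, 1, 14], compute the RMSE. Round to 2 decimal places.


MSE = 39.8000. RMSE = sqrt(39.8000) = 6.31.

6.31


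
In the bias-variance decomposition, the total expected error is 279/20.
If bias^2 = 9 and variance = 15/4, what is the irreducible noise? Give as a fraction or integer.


Total error = bias^2 + variance + irreducible noise. So irreducible noise = 279/20 - 9 - 15/4 = 6/5.

6/5


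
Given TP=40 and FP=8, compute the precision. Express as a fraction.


Precision = TP / (TP + FP) = 40 / 48 = 5/6.

5/6


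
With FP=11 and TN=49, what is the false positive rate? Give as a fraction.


FPR = FP / (FP + TN) = 11 / 60 = 11/60.

11/60


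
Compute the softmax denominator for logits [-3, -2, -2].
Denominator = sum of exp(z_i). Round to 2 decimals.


Denom = e^-3=0.0498 + e^-2=0.1353 + e^-2=0.1353. Sum = 0.3204, which rounds to 0.32.

0.32


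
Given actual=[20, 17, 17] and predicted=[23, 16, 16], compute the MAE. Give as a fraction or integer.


MAE = (1/3) * (|20-23|=3 + |17-16|=1 + |17-16|=1). Sum = 5. MAE = 5/3.

5/3


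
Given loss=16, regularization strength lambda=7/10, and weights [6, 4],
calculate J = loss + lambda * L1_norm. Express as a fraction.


L1 norm = sum(|w|) = 10. J = 16 + 7/10 * 10 = 23.

23


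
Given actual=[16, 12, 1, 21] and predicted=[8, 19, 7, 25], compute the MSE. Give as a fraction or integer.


MSE = (1/4) * ((16-8)^2=64 + (12-19)^2=49 + (1-7)^2=36 + (21-25)^2=16). Sum = 165. MSE = 165/4.

165/4


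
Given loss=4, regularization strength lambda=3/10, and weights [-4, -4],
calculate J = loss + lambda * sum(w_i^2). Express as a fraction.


L2 sq norm = sum(w^2) = 32. J = 4 + 3/10 * 32 = 68/5.

68/5


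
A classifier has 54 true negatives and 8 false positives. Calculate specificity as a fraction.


Specificity = TN / (TN + FP) = 54 / 62 = 27/31.

27/31


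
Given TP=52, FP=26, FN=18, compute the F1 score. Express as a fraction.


Precision = 52/78 = 2/3. Recall = 52/70 = 26/35. F1 = 2*P*R/(P+R) = 26/37.

26/37


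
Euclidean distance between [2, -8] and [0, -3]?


d = sqrt(sum of squared differences). (2-0)^2=4, (-8--3)^2=25. Sum = 29.

sqrt(29)


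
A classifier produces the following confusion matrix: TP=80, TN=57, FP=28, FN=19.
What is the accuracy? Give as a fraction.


Accuracy = (TP + TN) / (TP + TN + FP + FN) = (80 + 57) / 184 = 137/184.

137/184


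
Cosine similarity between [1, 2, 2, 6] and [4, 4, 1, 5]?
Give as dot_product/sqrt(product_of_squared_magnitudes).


dot = 44. |a|^2 = 45, |b|^2 = 58. cos = 44/sqrt(2610).

44/sqrt(2610)


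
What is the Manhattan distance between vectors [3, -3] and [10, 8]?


d = sum of absolute differences: |3-10|=7 + |-3-8|=11 = 18.

18


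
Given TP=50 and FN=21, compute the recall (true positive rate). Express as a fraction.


Recall = TP / (TP + FN) = 50 / 71 = 50/71.

50/71


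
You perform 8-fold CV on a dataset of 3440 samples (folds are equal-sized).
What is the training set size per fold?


Each validation fold has 3440/8 = 430 samples. Training set = 3440 - 430 = 3010.

3010


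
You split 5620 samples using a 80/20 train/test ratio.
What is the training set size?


Test set = 5620 * 20% = 1124. Training set = 5620 - 1124 = 4496.

4496


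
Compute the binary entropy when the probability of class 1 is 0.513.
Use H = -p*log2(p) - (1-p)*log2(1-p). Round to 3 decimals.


H = -0.513*log2(0.513) - 0.487*log2(0.487) = 1.000.

1.000


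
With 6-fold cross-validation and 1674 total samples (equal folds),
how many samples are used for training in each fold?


Each validation fold has 1674/6 = 279 samples. Training set = 1674 - 279 = 1395.

1395


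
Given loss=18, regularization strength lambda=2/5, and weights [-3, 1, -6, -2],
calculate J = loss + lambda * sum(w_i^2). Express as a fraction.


L2 sq norm = sum(w^2) = 50. J = 18 + 2/5 * 50 = 38.

38


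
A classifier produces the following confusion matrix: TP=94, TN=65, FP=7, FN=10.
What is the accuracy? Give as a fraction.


Accuracy = (TP + TN) / (TP + TN + FP + FN) = (94 + 65) / 176 = 159/176.

159/176


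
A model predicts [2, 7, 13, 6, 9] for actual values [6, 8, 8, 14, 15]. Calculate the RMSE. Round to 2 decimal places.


MSE = 28.4000. RMSE = sqrt(28.4000) = 5.33.

5.33


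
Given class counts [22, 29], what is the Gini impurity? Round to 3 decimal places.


Total = 51. Proportions: 22/51, 29/51. sum(p_i^2) = 0.5094. Gini = 1 - 0.5094 = 0.4906, which rounds to 0.491.

0.491


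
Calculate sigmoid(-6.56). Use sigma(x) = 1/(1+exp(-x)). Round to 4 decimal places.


sigma(-6.56) = 1/(1+e^(6.56)) = 1/(1+706.271695) = 1/707.271695 = 0.0014.

0.0014


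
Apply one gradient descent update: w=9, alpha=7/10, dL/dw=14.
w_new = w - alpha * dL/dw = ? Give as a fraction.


w_new = 9 - 7/10 * 14 = 9 - 49/5 = -4/5.

-4/5


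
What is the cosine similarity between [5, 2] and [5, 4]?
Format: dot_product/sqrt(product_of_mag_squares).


dot = 33. |a|^2 = 29, |b|^2 = 41. cos = 33/sqrt(1189).

33/sqrt(1189)


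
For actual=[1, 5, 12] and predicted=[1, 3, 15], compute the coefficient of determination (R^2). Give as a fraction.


Mean(y) = 6. SS_res = 13. SS_tot = 62. R^2 = 1 - 13/(62) = 49/62.

49/62


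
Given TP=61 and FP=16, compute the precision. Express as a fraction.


Precision = TP / (TP + FP) = 61 / 77 = 61/77.

61/77


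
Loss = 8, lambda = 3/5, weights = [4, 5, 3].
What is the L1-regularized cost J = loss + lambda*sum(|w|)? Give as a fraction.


L1 norm = sum(|w|) = 12. J = 8 + 3/5 * 12 = 76/5.

76/5


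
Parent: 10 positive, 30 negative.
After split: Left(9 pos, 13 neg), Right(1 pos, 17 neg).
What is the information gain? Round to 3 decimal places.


H(parent) = 0.8113. H(left) = 0.9760, H(right) = 0.3095. Weighted = (22/40)*0.9760 + (18/40)*0.3095 = 0.6761. IG = 0.8113 - 0.6761 = 0.1352, which rounds to 0.135.

0.135


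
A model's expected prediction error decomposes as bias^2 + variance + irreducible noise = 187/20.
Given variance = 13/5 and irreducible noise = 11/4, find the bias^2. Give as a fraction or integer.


Total error = bias^2 + variance + irreducible noise. So bias^2 = 187/20 - 13/5 - 11/4 = 4.

4


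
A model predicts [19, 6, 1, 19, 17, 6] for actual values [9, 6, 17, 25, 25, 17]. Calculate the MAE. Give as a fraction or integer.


MAE = (1/6) * (|9-19|=10 + |6-6|=0 + |17-1|=16 + |25-19|=6 + |25-17|=8 + |17-6|=11). Sum = 51. MAE = 17/2.

17/2


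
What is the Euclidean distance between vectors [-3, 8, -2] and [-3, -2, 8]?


d = sqrt(sum of squared differences). (-3--3)^2=0, (8--2)^2=100, (-2-8)^2=100. Sum = 200.

sqrt(200)


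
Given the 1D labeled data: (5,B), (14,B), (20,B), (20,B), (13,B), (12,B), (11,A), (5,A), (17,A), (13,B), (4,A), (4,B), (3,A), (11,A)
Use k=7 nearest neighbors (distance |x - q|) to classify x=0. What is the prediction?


Distances: |5-0|=5, |14-0|=14, |20-0|=20, |20-0|=20, |13-0|=13, |12-0|=12, |11-0|=11, |5-0|=5, |17-0|=17, |13-0|=13, |4-0|=4, |4-0|=4, |3-0|=3, |11-0|=11. 7 nearest: (3,A), (4,A), (4,B), (5,A), (5,B), (11,A), (11,A). Counts: {'A': 5, 'B': 2}. Majority class: A.

A


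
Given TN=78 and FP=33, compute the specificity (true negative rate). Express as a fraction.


Specificity = TN / (TN + FP) = 78 / 111 = 26/37.

26/37


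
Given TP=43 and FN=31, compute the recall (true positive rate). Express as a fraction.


Recall = TP / (TP + FN) = 43 / 74 = 43/74.

43/74


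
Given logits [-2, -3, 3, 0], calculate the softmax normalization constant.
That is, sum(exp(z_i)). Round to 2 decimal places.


Denom = e^-2=0.1353 + e^-3=0.0498 + e^3=20.0855 + e^0=1.0000. Sum = 21.2706, which rounds to 21.27.

21.27


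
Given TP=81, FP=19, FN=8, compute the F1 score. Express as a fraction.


Precision = 81/100 = 81/100. Recall = 81/89 = 81/89. F1 = 2*P*R/(P+R) = 6/7.

6/7


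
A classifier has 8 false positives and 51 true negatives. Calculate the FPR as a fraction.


FPR = FP / (FP + TN) = 8 / 59 = 8/59.

8/59


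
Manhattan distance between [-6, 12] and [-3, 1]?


d = sum of absolute differences: |-6--3|=3 + |12-1|=11 = 14.

14


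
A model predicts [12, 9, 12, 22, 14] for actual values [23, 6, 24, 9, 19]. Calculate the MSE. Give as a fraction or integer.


MSE = (1/5) * ((23-12)^2=121 + (6-9)^2=9 + (24-12)^2=144 + (9-22)^2=169 + (19-14)^2=25). Sum = 468. MSE = 468/5.

468/5


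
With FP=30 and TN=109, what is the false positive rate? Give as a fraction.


FPR = FP / (FP + TN) = 30 / 139 = 30/139.

30/139


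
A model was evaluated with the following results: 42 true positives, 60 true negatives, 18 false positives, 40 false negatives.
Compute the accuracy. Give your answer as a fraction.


Accuracy = (TP + TN) / (TP + TN + FP + FN) = (42 + 60) / 160 = 51/80.

51/80


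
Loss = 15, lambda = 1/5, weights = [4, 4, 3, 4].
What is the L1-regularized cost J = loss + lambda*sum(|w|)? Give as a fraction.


L1 norm = sum(|w|) = 15. J = 15 + 1/5 * 15 = 18.

18


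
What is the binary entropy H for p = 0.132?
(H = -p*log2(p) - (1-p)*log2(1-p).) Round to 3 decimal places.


H = -0.132*log2(0.132) - 0.868*log2(0.868) = 0.563.

0.563


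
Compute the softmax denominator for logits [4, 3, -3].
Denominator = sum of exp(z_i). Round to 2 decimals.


Denom = e^4=54.5982 + e^3=20.0855 + e^-3=0.0498. Sum = 74.7335, which rounds to 74.73.

74.73


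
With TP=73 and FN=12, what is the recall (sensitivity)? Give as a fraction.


Recall = TP / (TP + FN) = 73 / 85 = 73/85.

73/85


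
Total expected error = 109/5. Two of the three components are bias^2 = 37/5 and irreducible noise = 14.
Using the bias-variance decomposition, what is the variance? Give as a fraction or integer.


Total error = bias^2 + variance + irreducible noise. So variance = 109/5 - 37/5 - 14 = 2/5.

2/5


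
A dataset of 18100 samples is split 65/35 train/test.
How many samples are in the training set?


Test set = 18100 * 35% = 6335. Training set = 18100 - 6335 = 11765.

11765


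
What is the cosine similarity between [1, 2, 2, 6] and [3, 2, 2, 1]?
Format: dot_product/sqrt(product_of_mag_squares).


dot = 17. |a|^2 = 45, |b|^2 = 18. cos = 17/sqrt(810).

17/sqrt(810)


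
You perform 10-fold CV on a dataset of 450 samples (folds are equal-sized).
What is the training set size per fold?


Each validation fold has 450/10 = 45 samples. Training set = 450 - 45 = 405.

405


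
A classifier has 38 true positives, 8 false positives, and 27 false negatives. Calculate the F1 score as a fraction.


Precision = 38/46 = 19/23. Recall = 38/65 = 38/65. F1 = 2*P*R/(P+R) = 76/111.

76/111


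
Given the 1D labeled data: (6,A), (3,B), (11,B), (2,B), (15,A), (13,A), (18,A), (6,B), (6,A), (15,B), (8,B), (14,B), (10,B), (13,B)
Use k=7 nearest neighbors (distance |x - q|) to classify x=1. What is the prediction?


Distances: |6-1|=5, |3-1|=2, |11-1|=10, |2-1|=1, |15-1|=14, |13-1|=12, |18-1|=17, |6-1|=5, |6-1|=5, |15-1|=14, |8-1|=7, |14-1|=13, |10-1|=9, |13-1|=12. 7 nearest: (2,B), (3,B), (6,A), (6,A), (6,B), (8,B), (10,B). Counts: {'B': 5, 'A': 2}. Majority class: B.

B


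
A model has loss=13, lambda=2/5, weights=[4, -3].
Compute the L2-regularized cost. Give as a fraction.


L2 sq norm = sum(w^2) = 25. J = 13 + 2/5 * 25 = 23.

23


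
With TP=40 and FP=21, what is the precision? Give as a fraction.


Precision = TP / (TP + FP) = 40 / 61 = 40/61.

40/61


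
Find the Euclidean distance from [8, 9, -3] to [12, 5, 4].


d = sqrt(sum of squared differences). (8-12)^2=16, (9-5)^2=16, (-3-4)^2=49. Sum = 81.

9


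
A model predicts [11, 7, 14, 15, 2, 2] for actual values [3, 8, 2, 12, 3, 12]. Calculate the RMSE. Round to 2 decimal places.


MSE = 53.1667. RMSE = sqrt(53.1667) = 7.29.

7.29


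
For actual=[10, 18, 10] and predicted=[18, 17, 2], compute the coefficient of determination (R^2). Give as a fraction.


Mean(y) = 38/3. SS_res = 129. SS_tot = 128/3. R^2 = 1 - 129/(128/3) = -259/128.

-259/128


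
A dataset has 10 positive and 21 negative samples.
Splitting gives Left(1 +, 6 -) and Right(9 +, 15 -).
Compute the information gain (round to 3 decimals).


H(parent) = 0.9072. H(left) = 0.5917, H(right) = 0.9544. Weighted = (7/31)*0.5917 + (24/31)*0.9544 = 0.8725. IG = 0.9072 - 0.8725 = 0.0347, which rounds to 0.035.

0.035


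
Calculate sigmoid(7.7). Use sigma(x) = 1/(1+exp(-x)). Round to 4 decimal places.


sigma(7.7) = 1/(1+e^(-7.7)) = 1/(1+0.000453) = 1/1.000453 = 0.9995.

0.9995


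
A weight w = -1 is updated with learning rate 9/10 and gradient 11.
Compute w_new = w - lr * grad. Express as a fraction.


w_new = -1 - 9/10 * 11 = -1 - 99/10 = -109/10.

-109/10


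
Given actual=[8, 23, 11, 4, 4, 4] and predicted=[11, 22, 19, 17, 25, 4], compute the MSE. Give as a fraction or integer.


MSE = (1/6) * ((8-11)^2=9 + (23-22)^2=1 + (11-19)^2=64 + (4-17)^2=169 + (4-25)^2=441 + (4-4)^2=0). Sum = 684. MSE = 114.

114


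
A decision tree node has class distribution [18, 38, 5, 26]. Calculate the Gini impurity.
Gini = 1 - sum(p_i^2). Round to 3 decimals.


Total = 87. Proportions: 18/87, 38/87, 5/87, 26/87. sum(p_i^2) = 0.3262. Gini = 1 - 0.3262 = 0.6738, which rounds to 0.674.

0.674


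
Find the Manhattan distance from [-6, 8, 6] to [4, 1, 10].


d = sum of absolute differences: |-6-4|=10 + |8-1|=7 + |6-10|=4 = 21.

21


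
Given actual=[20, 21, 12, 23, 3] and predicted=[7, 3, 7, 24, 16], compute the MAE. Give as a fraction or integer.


MAE = (1/5) * (|20-7|=13 + |21-3|=18 + |12-7|=5 + |23-24|=1 + |3-16|=13). Sum = 50. MAE = 10.

10


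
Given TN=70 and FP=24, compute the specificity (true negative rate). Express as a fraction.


Specificity = TN / (TN + FP) = 70 / 94 = 35/47.

35/47


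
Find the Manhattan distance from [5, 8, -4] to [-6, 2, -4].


d = sum of absolute differences: |5--6|=11 + |8-2|=6 + |-4--4|=0 = 17.

17


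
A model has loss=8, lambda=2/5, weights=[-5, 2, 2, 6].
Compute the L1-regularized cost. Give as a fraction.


L1 norm = sum(|w|) = 15. J = 8 + 2/5 * 15 = 14.

14


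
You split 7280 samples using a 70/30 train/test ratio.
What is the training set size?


Test set = 7280 * 30% = 2184. Training set = 7280 - 2184 = 5096.

5096


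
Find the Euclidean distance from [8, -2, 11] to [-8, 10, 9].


d = sqrt(sum of squared differences). (8--8)^2=256, (-2-10)^2=144, (11-9)^2=4. Sum = 404.

sqrt(404)


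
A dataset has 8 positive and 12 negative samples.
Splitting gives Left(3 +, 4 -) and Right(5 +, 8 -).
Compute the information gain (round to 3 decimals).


H(parent) = 0.9710. H(left) = 0.9852, H(right) = 0.9612. Weighted = (7/20)*0.9852 + (13/20)*0.9612 = 0.9696. IG = 0.9710 - 0.9696 = 0.0014, which rounds to 0.001.

0.001


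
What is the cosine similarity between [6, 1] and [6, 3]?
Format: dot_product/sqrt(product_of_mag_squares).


dot = 39. |a|^2 = 37, |b|^2 = 45. cos = 39/sqrt(1665).

39/sqrt(1665)


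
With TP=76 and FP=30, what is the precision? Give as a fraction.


Precision = TP / (TP + FP) = 76 / 106 = 38/53.

38/53


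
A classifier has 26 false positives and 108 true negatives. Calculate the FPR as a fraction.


FPR = FP / (FP + TN) = 26 / 134 = 13/67.

13/67


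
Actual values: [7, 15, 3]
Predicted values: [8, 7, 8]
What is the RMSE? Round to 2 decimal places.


MSE = 30.0000. RMSE = sqrt(30.0000) = 5.48.

5.48


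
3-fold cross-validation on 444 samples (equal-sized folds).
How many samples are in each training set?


Each validation fold has 444/3 = 148 samples. Training set = 444 - 148 = 296.

296


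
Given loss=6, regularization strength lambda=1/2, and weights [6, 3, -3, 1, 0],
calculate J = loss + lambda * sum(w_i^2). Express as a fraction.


L2 sq norm = sum(w^2) = 55. J = 6 + 1/2 * 55 = 67/2.

67/2


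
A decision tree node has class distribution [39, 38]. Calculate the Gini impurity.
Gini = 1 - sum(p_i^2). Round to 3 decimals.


Total = 77. Proportions: 39/77, 38/77. sum(p_i^2) = 0.5001. Gini = 1 - 0.5001 = 0.4999, which rounds to 0.500.

0.500


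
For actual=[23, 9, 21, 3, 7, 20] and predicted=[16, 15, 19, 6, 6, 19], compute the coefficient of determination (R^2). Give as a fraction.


Mean(y) = 83/6. SS_res = 100. SS_tot = 2165/6. R^2 = 1 - 100/(2165/6) = 313/433.

313/433


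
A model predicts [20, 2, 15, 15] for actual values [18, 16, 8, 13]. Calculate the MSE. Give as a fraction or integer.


MSE = (1/4) * ((18-20)^2=4 + (16-2)^2=196 + (8-15)^2=49 + (13-15)^2=4). Sum = 253. MSE = 253/4.

253/4


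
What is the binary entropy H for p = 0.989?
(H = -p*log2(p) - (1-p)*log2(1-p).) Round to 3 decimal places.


H = -0.989*log2(0.989) - 0.011*log2(0.011) = 0.087.

0.087


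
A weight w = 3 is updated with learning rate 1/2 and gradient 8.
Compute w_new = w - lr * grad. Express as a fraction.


w_new = 3 - 1/2 * 8 = 3 - 4 = -1.

-1


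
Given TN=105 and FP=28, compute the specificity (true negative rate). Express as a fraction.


Specificity = TN / (TN + FP) = 105 / 133 = 15/19.

15/19


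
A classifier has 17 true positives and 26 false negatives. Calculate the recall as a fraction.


Recall = TP / (TP + FN) = 17 / 43 = 17/43.

17/43


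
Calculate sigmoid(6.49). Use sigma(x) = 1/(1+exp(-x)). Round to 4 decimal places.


sigma(6.49) = 1/(1+e^(-6.49)) = 1/(1+0.001519) = 1/1.001519 = 0.9985.

0.9985


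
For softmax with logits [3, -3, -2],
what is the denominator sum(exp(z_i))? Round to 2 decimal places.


Denom = e^3=20.0855 + e^-3=0.0498 + e^-2=0.1353. Sum = 20.2706, which rounds to 20.27.

20.27


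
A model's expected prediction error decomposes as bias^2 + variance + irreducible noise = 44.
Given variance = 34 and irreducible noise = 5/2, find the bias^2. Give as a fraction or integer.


Total error = bias^2 + variance + irreducible noise. So bias^2 = 44 - 34 - 5/2 = 15/2.

15/2


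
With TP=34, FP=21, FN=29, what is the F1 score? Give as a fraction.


Precision = 34/55 = 34/55. Recall = 34/63 = 34/63. F1 = 2*P*R/(P+R) = 34/59.

34/59


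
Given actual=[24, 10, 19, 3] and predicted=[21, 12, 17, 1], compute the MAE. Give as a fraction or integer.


MAE = (1/4) * (|24-21|=3 + |10-12|=2 + |19-17|=2 + |3-1|=2). Sum = 9. MAE = 9/4.

9/4


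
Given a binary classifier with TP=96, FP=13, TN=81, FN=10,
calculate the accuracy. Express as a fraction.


Accuracy = (TP + TN) / (TP + TN + FP + FN) = (96 + 81) / 200 = 177/200.

177/200


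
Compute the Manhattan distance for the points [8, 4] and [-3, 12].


d = sum of absolute differences: |8--3|=11 + |4-12|=8 = 19.

19


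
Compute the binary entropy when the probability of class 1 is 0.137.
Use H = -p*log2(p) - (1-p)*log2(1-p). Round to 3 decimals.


H = -0.137*log2(0.137) - 0.863*log2(0.863) = 0.576.

0.576


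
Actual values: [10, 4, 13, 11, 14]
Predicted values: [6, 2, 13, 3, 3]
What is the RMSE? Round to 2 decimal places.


MSE = 41.0000. RMSE = sqrt(41.0000) = 6.40.

6.40


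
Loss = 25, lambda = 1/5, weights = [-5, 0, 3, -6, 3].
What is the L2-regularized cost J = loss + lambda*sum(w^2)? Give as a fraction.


L2 sq norm = sum(w^2) = 79. J = 25 + 1/5 * 79 = 204/5.

204/5


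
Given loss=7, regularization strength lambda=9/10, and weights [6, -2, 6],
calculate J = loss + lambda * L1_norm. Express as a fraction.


L1 norm = sum(|w|) = 14. J = 7 + 9/10 * 14 = 98/5.

98/5


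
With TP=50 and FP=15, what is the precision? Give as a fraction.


Precision = TP / (TP + FP) = 50 / 65 = 10/13.

10/13


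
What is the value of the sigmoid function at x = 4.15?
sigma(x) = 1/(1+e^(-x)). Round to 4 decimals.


sigma(4.15) = 1/(1+e^(-4.15)) = 1/(1+0.015764) = 1/1.015764 = 0.9845.

0.9845


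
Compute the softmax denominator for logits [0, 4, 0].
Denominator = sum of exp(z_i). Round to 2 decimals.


Denom = e^0=1.0000 + e^4=54.5982 + e^0=1.0000. Sum = 56.5982, which rounds to 56.60.

56.60


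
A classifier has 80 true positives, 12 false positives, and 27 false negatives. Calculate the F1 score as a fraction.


Precision = 80/92 = 20/23. Recall = 80/107 = 80/107. F1 = 2*P*R/(P+R) = 160/199.

160/199


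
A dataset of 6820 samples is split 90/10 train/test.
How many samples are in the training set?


Test set = 6820 * 10% = 682. Training set = 6820 - 682 = 6138.

6138


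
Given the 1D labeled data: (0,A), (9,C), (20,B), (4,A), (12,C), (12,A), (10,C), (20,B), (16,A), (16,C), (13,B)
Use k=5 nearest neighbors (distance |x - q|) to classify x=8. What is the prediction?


Distances: |0-8|=8, |9-8|=1, |20-8|=12, |4-8|=4, |12-8|=4, |12-8|=4, |10-8|=2, |20-8|=12, |16-8|=8, |16-8|=8, |13-8|=5. 5 nearest: (9,C), (10,C), (4,A), (12,A), (12,C). Counts: {'C': 3, 'A': 2}. Majority class: C.

C


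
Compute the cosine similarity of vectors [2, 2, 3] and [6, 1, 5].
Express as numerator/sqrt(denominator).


dot = 29. |a|^2 = 17, |b|^2 = 62. cos = 29/sqrt(1054).

29/sqrt(1054)


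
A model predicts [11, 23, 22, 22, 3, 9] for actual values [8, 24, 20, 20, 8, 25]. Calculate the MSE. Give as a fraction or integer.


MSE = (1/6) * ((8-11)^2=9 + (24-23)^2=1 + (20-22)^2=4 + (20-22)^2=4 + (8-3)^2=25 + (25-9)^2=256). Sum = 299. MSE = 299/6.

299/6


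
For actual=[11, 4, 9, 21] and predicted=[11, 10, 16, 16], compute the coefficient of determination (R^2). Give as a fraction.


Mean(y) = 45/4. SS_res = 110. SS_tot = 611/4. R^2 = 1 - 110/(611/4) = 171/611.

171/611


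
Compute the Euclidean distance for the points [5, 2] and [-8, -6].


d = sqrt(sum of squared differences). (5--8)^2=169, (2--6)^2=64. Sum = 233.

sqrt(233)


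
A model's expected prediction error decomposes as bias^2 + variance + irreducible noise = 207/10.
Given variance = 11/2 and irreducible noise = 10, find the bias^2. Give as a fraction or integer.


Total error = bias^2 + variance + irreducible noise. So bias^2 = 207/10 - 11/2 - 10 = 26/5.

26/5


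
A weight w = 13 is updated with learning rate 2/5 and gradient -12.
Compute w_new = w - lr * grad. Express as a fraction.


w_new = 13 - 2/5 * -12 = 13 - -24/5 = 89/5.

89/5


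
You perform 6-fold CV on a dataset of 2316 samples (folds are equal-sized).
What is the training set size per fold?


Each validation fold has 2316/6 = 386 samples. Training set = 2316 - 386 = 1930.

1930


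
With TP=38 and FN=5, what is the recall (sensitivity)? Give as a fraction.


Recall = TP / (TP + FN) = 38 / 43 = 38/43.

38/43


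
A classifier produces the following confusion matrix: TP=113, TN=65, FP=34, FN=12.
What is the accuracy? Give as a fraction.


Accuracy = (TP + TN) / (TP + TN + FP + FN) = (113 + 65) / 224 = 89/112.

89/112


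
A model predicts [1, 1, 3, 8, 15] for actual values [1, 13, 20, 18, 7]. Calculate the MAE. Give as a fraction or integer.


MAE = (1/5) * (|1-1|=0 + |13-1|=12 + |20-3|=17 + |18-8|=10 + |7-15|=8). Sum = 47. MAE = 47/5.

47/5


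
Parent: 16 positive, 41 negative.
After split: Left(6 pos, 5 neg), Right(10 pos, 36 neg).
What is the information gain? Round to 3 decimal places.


H(parent) = 0.8564. H(left) = 0.9940, H(right) = 0.7554. Weighted = (11/57)*0.9940 + (46/57)*0.7554 = 0.8014. IG = 0.8564 - 0.8014 = 0.0550, which rounds to 0.055.

0.055


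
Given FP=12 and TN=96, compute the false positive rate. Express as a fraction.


FPR = FP / (FP + TN) = 12 / 108 = 1/9.

1/9


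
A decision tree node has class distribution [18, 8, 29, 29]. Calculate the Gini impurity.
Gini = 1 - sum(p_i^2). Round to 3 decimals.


Total = 84. Proportions: 18/84, 8/84, 29/84, 29/84. sum(p_i^2) = 0.2934. Gini = 1 - 0.2934 = 0.7066, which rounds to 0.707.

0.707


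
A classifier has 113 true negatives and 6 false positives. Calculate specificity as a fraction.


Specificity = TN / (TN + FP) = 113 / 119 = 113/119.

113/119


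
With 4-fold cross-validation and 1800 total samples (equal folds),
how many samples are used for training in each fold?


Each validation fold has 1800/4 = 450 samples. Training set = 1800 - 450 = 1350.

1350


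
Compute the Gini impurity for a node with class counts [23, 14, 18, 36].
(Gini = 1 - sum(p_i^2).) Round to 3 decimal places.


Total = 91. Proportions: 23/91, 14/91, 18/91, 36/91. sum(p_i^2) = 0.2832. Gini = 1 - 0.2832 = 0.7168, which rounds to 0.717.

0.717


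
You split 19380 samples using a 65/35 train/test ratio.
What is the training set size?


Test set = 19380 * 35% = 6783. Training set = 19380 - 6783 = 12597.

12597


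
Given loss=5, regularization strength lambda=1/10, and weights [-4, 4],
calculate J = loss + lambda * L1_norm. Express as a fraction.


L1 norm = sum(|w|) = 8. J = 5 + 1/10 * 8 = 29/5.

29/5


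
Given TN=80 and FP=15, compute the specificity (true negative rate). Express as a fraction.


Specificity = TN / (TN + FP) = 80 / 95 = 16/19.

16/19


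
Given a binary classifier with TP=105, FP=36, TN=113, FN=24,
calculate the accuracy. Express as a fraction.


Accuracy = (TP + TN) / (TP + TN + FP + FN) = (105 + 113) / 278 = 109/139.

109/139


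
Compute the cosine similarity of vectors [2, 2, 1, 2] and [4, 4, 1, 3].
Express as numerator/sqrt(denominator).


dot = 23. |a|^2 = 13, |b|^2 = 42. cos = 23/sqrt(546).

23/sqrt(546)


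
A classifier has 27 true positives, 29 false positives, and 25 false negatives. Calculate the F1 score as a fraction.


Precision = 27/56 = 27/56. Recall = 27/52 = 27/52. F1 = 2*P*R/(P+R) = 1/2.

1/2


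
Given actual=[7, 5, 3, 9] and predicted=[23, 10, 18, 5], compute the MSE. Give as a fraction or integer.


MSE = (1/4) * ((7-23)^2=256 + (5-10)^2=25 + (3-18)^2=225 + (9-5)^2=16). Sum = 522. MSE = 261/2.

261/2


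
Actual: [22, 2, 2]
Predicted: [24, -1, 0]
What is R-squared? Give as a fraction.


Mean(y) = 26/3. SS_res = 17. SS_tot = 800/3. R^2 = 1 - 17/(800/3) = 749/800.

749/800


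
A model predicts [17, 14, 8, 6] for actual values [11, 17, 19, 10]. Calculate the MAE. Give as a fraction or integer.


MAE = (1/4) * (|11-17|=6 + |17-14|=3 + |19-8|=11 + |10-6|=4). Sum = 24. MAE = 6.

6


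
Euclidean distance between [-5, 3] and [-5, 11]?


d = sqrt(sum of squared differences). (-5--5)^2=0, (3-11)^2=64. Sum = 64.

8


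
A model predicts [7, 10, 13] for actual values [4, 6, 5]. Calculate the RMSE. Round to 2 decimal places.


MSE = 29.6667. RMSE = sqrt(29.6667) = 5.45.

5.45


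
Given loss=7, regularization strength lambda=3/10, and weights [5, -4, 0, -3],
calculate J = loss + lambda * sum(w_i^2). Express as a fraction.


L2 sq norm = sum(w^2) = 50. J = 7 + 3/10 * 50 = 22.

22


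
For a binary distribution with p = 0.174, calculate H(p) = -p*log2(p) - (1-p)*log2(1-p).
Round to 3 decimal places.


H = -0.174*log2(0.174) - 0.826*log2(0.826) = 0.667.

0.667


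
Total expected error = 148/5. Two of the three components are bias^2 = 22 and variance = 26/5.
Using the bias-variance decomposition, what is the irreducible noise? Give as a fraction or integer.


Total error = bias^2 + variance + irreducible noise. So irreducible noise = 148/5 - 22 - 26/5 = 12/5.

12/5


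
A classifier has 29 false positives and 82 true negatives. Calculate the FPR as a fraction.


FPR = FP / (FP + TN) = 29 / 111 = 29/111.

29/111


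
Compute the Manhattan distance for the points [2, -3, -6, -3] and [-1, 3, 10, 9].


d = sum of absolute differences: |2--1|=3 + |-3-3|=6 + |-6-10|=16 + |-3-9|=12 = 37.

37


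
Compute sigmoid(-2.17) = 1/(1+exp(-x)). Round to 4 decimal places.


sigma(-2.17) = 1/(1+e^(2.17)) = 1/(1+8.758284) = 1/9.758284 = 0.1025.

0.1025


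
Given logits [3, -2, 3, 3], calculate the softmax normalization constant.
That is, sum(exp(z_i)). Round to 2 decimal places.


Denom = e^3=20.0855 + e^-2=0.1353 + e^3=20.0855 + e^3=20.0855. Sum = 60.3918, which rounds to 60.39.

60.39


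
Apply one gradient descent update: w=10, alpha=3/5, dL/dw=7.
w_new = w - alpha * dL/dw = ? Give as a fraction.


w_new = 10 - 3/5 * 7 = 10 - 21/5 = 29/5.

29/5


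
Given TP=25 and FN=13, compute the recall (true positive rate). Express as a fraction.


Recall = TP / (TP + FN) = 25 / 38 = 25/38.

25/38


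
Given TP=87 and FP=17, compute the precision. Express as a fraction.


Precision = TP / (TP + FP) = 87 / 104 = 87/104.

87/104
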